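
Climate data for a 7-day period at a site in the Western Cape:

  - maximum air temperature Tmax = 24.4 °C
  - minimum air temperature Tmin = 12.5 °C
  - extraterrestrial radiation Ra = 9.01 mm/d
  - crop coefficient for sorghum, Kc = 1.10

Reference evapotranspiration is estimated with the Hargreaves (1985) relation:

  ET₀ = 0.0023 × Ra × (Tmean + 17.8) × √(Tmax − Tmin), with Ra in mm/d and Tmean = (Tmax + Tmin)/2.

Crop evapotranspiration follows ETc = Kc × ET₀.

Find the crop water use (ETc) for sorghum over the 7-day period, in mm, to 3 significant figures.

Tmean = (24.4 + 12.5)/2 = 18.45 °C
ET₀ = 0.0023 × 9.01 × (18.45 + 17.8) × √11.9 = 0.0023 × 9.01 × 36.25 × 3.4496 = 2.5914 mm/d
ETc = Kc × ET₀ = 1.10 × 2.5914 = 2.8505 mm/d
Over 7 days: 2.8505 × 7 = 19.954 mm

20.0 mm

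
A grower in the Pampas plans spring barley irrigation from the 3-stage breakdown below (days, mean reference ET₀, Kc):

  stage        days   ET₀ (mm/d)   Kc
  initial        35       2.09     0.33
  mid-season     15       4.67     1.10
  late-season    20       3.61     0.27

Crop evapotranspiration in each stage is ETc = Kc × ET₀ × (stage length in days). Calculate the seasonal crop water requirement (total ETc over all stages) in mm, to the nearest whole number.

initial: 0.33 × 2.09 × 35 = 24.14 mm
mid-season: 1.10 × 4.67 × 15 = 77.06 mm
late-season: 0.27 × 3.61 × 20 = 19.49 mm
Seasonal total = 120.69 mm

121 mm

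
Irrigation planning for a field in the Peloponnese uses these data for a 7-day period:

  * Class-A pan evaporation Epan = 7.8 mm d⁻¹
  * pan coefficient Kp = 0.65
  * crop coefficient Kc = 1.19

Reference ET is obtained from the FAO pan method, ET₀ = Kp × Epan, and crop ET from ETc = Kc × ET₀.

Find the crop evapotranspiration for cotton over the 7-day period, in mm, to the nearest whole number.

42 mm

ET₀ = 0.65 × 7.8 = 5.0700 mm/d
ETc = Kc × ET₀ = 1.19 × 5.0700 = 6.0333 mm/d
Over 7 days: 6.0333 × 7 = 42.233 mm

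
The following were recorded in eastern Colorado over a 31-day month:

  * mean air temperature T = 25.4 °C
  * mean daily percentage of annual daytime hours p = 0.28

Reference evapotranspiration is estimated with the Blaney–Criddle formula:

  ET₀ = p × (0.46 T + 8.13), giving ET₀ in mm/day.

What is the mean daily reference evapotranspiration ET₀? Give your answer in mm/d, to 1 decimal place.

ET₀ = 0.28 × (0.46 × 25.4 + 8.13) = 0.28 × 19.814 = 5.5479 mm/d

5.5 mm/d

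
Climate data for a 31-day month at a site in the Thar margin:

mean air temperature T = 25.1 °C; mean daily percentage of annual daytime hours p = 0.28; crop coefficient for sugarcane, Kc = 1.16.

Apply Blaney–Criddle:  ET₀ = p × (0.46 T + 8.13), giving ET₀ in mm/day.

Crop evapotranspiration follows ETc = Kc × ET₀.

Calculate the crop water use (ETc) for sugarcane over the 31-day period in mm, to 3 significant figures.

198 mm

ET₀ = 0.28 × (0.46 × 25.1 + 8.13) = 0.28 × 19.676 = 5.5093 mm/d
ETc = Kc × ET₀ = 1.16 × 5.5093 = 6.3908 mm/d
Over 31 days: 6.3908 × 31 = 198.115 mm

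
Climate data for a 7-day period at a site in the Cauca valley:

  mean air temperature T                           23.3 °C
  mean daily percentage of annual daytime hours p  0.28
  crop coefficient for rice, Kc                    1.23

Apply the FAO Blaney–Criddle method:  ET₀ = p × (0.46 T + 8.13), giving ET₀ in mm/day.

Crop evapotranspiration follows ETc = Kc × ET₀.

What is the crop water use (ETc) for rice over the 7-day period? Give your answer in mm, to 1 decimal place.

ET₀ = 0.28 × (0.46 × 23.3 + 8.13) = 0.28 × 18.848 = 5.2774 mm/d
ETc = Kc × ET₀ = 1.23 × 5.2774 = 6.4912 mm/d
Over 7 days: 6.4912 × 7 = 45.438 mm

45.4 mm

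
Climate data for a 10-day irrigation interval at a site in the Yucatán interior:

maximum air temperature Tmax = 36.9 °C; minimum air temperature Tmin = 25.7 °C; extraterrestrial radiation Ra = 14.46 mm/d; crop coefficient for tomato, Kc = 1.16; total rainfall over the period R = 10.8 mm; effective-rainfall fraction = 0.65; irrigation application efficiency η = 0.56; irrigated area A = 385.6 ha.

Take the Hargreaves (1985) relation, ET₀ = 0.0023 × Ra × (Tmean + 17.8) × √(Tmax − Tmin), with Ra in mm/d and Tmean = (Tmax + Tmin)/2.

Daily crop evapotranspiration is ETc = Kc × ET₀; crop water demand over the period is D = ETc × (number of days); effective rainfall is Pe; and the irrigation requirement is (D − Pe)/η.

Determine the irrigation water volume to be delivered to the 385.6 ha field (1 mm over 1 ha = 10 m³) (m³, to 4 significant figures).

Tmean = (36.9 + 25.7)/2 = 31.30 °C
ET₀ = 0.0023 × 14.46 × (31.30 + 17.8) × √11.2 = 0.0023 × 14.46 × 49.10 × 3.3466 = 5.4649 mm/d
ETc = Kc × ET₀ = 1.16 × 5.4649 = 6.3393 mm/d
Crop demand D = ETc × 10 d = 6.3393 × 10 = 63.393 mm
Pe = 0.65 × 10.8 = 7.020 mm
D − Pe = 63.393 − 7.020 = 56.373 mm
Gross irrigation = 56.373 / 0.56 = 100.666 mm
Volume = 100.666 mm × 385.6 ha × 10 = 388168.1 m³

388200 m³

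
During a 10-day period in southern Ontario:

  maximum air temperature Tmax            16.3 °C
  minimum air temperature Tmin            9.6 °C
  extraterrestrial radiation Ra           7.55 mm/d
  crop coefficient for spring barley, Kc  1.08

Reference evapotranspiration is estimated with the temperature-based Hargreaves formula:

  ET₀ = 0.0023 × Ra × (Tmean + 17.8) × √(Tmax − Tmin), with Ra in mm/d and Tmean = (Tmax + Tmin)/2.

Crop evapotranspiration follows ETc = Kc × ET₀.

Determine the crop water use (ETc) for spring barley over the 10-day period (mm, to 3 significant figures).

14.9 mm

Tmean = (16.3 + 9.6)/2 = 12.95 °C
ET₀ = 0.0023 × 7.55 × (12.95 + 17.8) × √6.7 = 0.0023 × 7.55 × 30.75 × 2.5884 = 1.3821 mm/d
ETc = Kc × ET₀ = 1.08 × 1.3821 = 1.4927 mm/d
Over 10 days: 1.4927 × 10 = 14.927 mm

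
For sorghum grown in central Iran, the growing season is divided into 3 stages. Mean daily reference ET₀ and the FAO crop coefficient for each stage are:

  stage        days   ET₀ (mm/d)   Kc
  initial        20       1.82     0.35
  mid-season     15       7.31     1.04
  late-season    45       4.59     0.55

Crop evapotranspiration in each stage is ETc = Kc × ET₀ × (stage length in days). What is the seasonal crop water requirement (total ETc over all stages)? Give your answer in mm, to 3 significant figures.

240 mm

initial: 0.35 × 1.82 × 20 = 12.74 mm
mid-season: 1.04 × 7.31 × 15 = 114.04 mm
late-season: 0.55 × 4.59 × 45 = 113.60 mm
Seasonal total = 240.38 mm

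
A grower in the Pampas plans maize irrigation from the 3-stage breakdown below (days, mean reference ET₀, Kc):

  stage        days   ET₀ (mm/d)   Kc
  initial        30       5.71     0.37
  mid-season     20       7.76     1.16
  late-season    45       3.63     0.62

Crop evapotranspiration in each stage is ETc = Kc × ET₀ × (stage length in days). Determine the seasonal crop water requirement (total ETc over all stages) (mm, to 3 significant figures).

initial: 0.37 × 5.71 × 30 = 63.38 mm
mid-season: 1.16 × 7.76 × 20 = 180.03 mm
late-season: 0.62 × 3.63 × 45 = 101.28 mm
Seasonal total = 344.69 mm

345 mm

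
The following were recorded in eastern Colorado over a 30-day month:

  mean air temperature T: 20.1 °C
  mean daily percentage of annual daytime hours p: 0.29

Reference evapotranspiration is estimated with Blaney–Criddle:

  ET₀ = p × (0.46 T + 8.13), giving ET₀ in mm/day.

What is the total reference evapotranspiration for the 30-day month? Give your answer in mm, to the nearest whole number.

151 mm

ET₀ = 0.29 × (0.46 × 20.1 + 8.13) = 0.29 × 17.376 = 5.0390 mm/d
Monthly total = 5.0390 × 30 = 151.170 mm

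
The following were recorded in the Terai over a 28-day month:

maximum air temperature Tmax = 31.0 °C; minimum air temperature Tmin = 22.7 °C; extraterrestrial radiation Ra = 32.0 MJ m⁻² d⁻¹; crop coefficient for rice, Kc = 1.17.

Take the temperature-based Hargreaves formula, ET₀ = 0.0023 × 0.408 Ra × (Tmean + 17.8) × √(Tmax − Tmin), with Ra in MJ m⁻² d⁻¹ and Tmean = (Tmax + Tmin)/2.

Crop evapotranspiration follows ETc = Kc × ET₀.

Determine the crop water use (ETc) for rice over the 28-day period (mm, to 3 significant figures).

Tmean = (31.0 + 22.7)/2 = 26.85 °C
0.408 Ra = 0.408 × 32.0 = 13.0560 mm/d equivalent
ET₀ = 0.0023 × 13.0560 × (26.85 + 17.8) × √8.3 = 0.0023 × 13.0560 × 44.65 × 2.8810 = 3.8628 mm/d
ETc = Kc × ET₀ = 1.17 × 3.8628 = 4.5195 mm/d
Over 28 days: 4.5195 × 28 = 126.546 mm

127 mm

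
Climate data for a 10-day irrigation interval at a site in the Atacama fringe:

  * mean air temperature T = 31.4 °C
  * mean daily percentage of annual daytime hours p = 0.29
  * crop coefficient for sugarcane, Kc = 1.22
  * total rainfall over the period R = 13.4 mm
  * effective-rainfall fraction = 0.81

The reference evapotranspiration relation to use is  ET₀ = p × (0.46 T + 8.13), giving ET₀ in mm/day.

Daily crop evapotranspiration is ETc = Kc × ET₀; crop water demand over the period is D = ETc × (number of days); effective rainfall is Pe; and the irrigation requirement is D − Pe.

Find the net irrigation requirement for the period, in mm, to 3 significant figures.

ET₀ = 0.29 × (0.46 × 31.4 + 8.13) = 0.29 × 22.574 = 6.5465 mm/d
ETc = Kc × ET₀ = 1.22 × 6.5465 = 7.9867 mm/d
Crop demand D = ETc × 10 d = 7.9867 × 10 = 79.867 mm
Pe = 0.81 × 13.4 = 10.854 mm
D − Pe = 79.867 − 10.854 = 69.013 mm

69.0 mm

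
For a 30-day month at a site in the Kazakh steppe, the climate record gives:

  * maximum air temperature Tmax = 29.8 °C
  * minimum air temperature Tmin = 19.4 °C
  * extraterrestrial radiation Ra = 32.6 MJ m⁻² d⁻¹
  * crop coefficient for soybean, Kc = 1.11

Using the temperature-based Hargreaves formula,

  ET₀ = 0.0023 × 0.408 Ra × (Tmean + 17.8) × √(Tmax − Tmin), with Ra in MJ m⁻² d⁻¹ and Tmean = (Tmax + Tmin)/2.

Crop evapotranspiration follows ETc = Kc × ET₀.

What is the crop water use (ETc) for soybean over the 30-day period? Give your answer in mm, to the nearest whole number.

Tmean = (29.8 + 19.4)/2 = 24.60 °C
0.408 Ra = 0.408 × 32.6 = 13.3008 mm/d equivalent
ET₀ = 0.0023 × 13.3008 × (24.60 + 17.8) × √10.4 = 0.0023 × 13.3008 × 42.40 × 3.2249 = 4.1830 mm/d
ETc = Kc × ET₀ = 1.11 × 4.1830 = 4.6431 mm/d
Over 30 days: 4.6431 × 30 = 139.293 mm

139 mm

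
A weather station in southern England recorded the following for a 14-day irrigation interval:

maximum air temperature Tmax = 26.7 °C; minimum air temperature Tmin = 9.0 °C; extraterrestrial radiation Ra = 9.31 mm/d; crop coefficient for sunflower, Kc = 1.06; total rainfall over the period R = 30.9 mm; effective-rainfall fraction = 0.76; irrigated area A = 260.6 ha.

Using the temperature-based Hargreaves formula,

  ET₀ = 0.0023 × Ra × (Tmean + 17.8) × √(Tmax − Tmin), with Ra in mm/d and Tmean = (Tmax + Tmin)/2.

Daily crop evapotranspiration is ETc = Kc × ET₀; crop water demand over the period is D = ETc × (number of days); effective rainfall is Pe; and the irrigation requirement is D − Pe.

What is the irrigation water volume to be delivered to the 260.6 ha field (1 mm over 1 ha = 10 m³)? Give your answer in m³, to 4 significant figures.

Tmean = (26.7 + 9.0)/2 = 17.85 °C
ET₀ = 0.0023 × 9.31 × (17.85 + 17.8) × √17.7 = 0.0023 × 9.31 × 35.65 × 4.2071 = 3.2116 mm/d
ETc = Kc × ET₀ = 1.06 × 3.2116 = 3.4043 mm/d
Crop demand D = ETc × 14 d = 3.4043 × 14 = 47.660 mm
Pe = 0.76 × 30.9 = 23.484 mm
D − Pe = 47.660 − 23.484 = 24.176 mm
Volume = 24.176 mm × 260.6 ha × 10 = 63002.7 m³

63000 m³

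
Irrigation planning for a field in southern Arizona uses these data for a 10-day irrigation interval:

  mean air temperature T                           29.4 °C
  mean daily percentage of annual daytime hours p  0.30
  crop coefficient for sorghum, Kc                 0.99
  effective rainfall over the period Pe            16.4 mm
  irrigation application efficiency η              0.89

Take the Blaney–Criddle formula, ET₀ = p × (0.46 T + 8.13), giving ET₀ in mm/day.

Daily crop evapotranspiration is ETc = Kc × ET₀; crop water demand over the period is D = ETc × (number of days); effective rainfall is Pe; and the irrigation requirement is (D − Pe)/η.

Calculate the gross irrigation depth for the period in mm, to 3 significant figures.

53.8 mm

ET₀ = 0.30 × (0.46 × 29.4 + 8.13) = 0.30 × 21.654 = 6.4962 mm/d
ETc = Kc × ET₀ = 0.99 × 6.4962 = 6.4312 mm/d
Crop demand D = ETc × 10 d = 6.4312 × 10 = 64.312 mm
D − Pe = 64.312 − 16.4 = 47.912 mm
Gross irrigation = 47.912 / 0.89 = 53.834 mm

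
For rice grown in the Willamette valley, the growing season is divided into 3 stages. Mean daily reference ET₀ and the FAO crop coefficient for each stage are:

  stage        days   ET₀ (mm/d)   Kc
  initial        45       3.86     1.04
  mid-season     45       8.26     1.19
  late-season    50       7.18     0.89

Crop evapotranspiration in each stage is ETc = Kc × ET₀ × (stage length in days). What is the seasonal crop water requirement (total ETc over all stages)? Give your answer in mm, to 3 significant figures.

942 mm

initial: 1.04 × 3.86 × 45 = 180.65 mm
mid-season: 1.19 × 8.26 × 45 = 442.32 mm
late-season: 0.89 × 7.18 × 50 = 319.51 mm
Seasonal total = 942.48 mm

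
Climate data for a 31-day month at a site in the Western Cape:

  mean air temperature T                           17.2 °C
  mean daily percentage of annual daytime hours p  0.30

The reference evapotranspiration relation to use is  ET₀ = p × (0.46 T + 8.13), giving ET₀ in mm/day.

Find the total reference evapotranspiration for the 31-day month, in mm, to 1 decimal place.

149.2 mm

ET₀ = 0.30 × (0.46 × 17.2 + 8.13) = 0.30 × 16.042 = 4.8126 mm/d
Monthly total = 4.8126 × 31 = 149.191 mm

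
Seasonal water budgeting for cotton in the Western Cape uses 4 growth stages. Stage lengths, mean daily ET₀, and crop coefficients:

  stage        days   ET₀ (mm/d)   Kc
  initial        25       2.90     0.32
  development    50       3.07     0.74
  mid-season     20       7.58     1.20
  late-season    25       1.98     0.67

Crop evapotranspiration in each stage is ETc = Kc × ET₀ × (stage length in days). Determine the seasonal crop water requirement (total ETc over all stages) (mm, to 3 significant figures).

initial: 0.32 × 2.90 × 25 = 23.20 mm
development: 0.74 × 3.07 × 50 = 113.59 mm
mid-season: 1.20 × 7.58 × 20 = 181.92 mm
late-season: 0.67 × 1.98 × 25 = 33.17 mm
Seasonal total = 351.88 mm

352 mm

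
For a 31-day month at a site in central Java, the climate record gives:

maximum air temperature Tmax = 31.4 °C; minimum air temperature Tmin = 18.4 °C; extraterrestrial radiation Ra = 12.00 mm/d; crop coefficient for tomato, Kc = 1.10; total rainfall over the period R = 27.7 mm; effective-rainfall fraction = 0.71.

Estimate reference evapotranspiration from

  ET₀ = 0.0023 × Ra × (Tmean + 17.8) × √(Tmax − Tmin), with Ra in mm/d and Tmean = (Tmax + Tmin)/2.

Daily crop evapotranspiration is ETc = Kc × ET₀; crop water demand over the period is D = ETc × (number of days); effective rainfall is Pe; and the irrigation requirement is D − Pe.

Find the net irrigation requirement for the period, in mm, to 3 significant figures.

125 mm

Tmean = (31.4 + 18.4)/2 = 24.90 °C
ET₀ = 0.0023 × 12.00 × (24.90 + 17.8) × √13.0 = 0.0023 × 12.00 × 42.70 × 3.6056 = 4.2493 mm/d
ETc = Kc × ET₀ = 1.10 × 4.2493 = 4.6742 mm/d
Crop demand D = ETc × 31 d = 4.6742 × 31 = 144.900 mm
Pe = 0.71 × 27.7 = 19.667 mm
D − Pe = 144.900 − 19.667 = 125.233 mm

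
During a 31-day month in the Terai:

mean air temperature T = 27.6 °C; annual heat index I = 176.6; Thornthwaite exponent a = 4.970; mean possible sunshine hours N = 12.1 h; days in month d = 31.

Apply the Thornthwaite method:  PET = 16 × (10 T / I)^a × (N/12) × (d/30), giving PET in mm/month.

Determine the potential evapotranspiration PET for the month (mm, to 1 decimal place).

10T/I = 10 × 27.6 / 176.6 = 1.5629
(10T/I)^a = 1.5629^4.970 = 9.2011
Uncorrected PET = 16 × 9.2011 = 147.218 mm
Correction = (N/12)(d/30) = (12.1/12)(31/30) = 1.0419
PET = 147.218 × 1.0419 = 153.386 mm/month

153.4 mm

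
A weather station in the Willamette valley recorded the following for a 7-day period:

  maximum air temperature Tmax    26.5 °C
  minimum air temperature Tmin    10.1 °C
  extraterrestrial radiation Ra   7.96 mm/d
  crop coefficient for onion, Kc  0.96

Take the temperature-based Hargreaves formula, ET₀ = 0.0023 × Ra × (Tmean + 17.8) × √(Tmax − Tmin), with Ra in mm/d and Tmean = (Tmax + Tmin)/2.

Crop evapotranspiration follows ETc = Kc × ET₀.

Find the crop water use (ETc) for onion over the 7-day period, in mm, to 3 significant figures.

Tmean = (26.5 + 10.1)/2 = 18.30 °C
ET₀ = 0.0023 × 7.96 × (18.30 + 17.8) × √16.4 = 0.0023 × 7.96 × 36.10 × 4.0497 = 2.6765 mm/d
ETc = Kc × ET₀ = 0.96 × 2.6765 = 2.5694 mm/d
Over 7 days: 2.5694 × 7 = 17.986 mm

18.0 mm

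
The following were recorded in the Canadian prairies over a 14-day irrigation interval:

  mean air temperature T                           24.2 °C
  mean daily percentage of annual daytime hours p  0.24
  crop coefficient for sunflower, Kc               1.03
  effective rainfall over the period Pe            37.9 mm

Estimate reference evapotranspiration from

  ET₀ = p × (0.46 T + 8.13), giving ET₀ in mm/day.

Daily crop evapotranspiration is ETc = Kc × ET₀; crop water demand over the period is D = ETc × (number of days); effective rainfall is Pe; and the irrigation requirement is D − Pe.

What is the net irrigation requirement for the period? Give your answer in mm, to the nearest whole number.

ET₀ = 0.24 × (0.46 × 24.2 + 8.13) = 0.24 × 19.262 = 4.6229 mm/d
ETc = Kc × ET₀ = 1.03 × 4.6229 = 4.7616 mm/d
Crop demand D = ETc × 14 d = 4.7616 × 14 = 66.662 mm
D − Pe = 66.662 − 37.9 = 28.762 mm

29 mm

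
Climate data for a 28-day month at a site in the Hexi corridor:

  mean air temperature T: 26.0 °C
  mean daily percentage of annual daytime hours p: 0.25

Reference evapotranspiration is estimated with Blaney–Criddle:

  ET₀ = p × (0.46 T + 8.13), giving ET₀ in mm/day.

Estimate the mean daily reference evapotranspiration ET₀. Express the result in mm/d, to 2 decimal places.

5.02 mm/d

ET₀ = 0.25 × (0.46 × 26.0 + 8.13) = 0.25 × 20.090 = 5.0225 mm/d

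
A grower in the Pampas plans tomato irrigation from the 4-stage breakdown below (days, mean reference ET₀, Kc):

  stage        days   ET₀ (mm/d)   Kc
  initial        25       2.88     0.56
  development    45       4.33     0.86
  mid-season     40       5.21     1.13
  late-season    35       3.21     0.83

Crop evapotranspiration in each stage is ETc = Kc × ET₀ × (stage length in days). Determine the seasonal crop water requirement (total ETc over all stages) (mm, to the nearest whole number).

537 mm

initial: 0.56 × 2.88 × 25 = 40.32 mm
development: 0.86 × 4.33 × 45 = 167.57 mm
mid-season: 1.13 × 5.21 × 40 = 235.49 mm
late-season: 0.83 × 3.21 × 35 = 93.25 mm
Seasonal total = 536.63 mm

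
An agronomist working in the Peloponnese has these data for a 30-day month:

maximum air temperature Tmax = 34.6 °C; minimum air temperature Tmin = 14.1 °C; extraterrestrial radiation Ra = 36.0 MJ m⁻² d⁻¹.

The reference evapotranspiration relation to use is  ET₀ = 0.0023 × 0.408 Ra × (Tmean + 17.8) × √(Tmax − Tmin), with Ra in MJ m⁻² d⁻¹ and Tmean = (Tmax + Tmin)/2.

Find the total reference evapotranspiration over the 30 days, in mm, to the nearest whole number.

Tmean = (34.6 + 14.1)/2 = 24.35 °C
0.408 Ra = 0.408 × 36.0 = 14.6880 mm/d equivalent
ET₀ = 0.0023 × 14.6880 × (24.35 + 17.8) × √20.5 = 0.0023 × 14.6880 × 42.15 × 4.5277 = 6.4471 mm/d
Over 30 days: 6.4471 × 30 = 193.413 mm

193 mm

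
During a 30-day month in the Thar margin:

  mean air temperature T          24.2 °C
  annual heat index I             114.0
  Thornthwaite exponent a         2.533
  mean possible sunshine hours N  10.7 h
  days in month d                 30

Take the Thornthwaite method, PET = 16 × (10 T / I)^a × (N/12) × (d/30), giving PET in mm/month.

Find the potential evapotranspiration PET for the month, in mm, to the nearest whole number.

96 mm

10T/I = 10 × 24.2 / 114.0 = 2.1228
(10T/I)^a = 2.1228^2.533 = 6.7307
Uncorrected PET = 16 × 6.7307 = 107.691 mm
Correction = (N/12)(d/30) = (10.7/12)(30/30) = 0.8917
PET = 107.691 × 0.8917 = 96.028 mm/month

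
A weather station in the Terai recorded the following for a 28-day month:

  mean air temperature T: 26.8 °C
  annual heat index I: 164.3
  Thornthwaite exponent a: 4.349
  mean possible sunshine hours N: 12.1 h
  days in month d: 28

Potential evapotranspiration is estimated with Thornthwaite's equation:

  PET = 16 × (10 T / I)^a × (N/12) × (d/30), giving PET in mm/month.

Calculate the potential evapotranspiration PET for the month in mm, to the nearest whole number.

10T/I = 10 × 26.8 / 164.3 = 1.6312
(10T/I)^a = 1.6312^4.349 = 8.3983
Uncorrected PET = 16 × 8.3983 = 134.373 mm
Correction = (N/12)(d/30) = (12.1/12)(28/30) = 0.9411
PET = 134.373 × 0.9411 = 126.458 mm/month

126 mm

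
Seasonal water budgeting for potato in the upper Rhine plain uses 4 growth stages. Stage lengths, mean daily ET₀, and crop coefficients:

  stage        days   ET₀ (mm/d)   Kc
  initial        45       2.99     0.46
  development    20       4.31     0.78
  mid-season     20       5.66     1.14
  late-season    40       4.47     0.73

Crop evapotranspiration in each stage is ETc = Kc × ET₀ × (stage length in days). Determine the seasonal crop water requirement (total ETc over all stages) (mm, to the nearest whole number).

389 mm

initial: 0.46 × 2.99 × 45 = 61.89 mm
development: 0.78 × 4.31 × 20 = 67.24 mm
mid-season: 1.14 × 5.66 × 20 = 129.05 mm
late-season: 0.73 × 4.47 × 40 = 130.52 mm
Seasonal total = 388.70 mm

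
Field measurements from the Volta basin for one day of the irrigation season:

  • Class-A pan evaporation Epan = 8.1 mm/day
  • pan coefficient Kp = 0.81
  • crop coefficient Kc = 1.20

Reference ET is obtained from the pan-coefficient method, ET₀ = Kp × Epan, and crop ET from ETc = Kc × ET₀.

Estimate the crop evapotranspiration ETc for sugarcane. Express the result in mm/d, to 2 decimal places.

ET₀ = 0.81 × 8.1 = 6.5610 mm/d
ETc = Kc × ET₀ = 1.20 × 6.5610 = 7.8732 mm/d

7.87 mm/d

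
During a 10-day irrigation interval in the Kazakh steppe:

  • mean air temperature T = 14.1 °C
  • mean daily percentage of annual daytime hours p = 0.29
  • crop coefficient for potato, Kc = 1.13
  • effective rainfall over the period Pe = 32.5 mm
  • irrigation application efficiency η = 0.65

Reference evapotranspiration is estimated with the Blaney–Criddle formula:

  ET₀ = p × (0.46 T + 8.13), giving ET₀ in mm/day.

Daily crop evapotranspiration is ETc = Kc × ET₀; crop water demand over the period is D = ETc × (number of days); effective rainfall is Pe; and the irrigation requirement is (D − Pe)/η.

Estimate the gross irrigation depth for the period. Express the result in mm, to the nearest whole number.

24 mm

ET₀ = 0.29 × (0.46 × 14.1 + 8.13) = 0.29 × 14.616 = 4.2386 mm/d
ETc = Kc × ET₀ = 1.13 × 4.2386 = 4.7896 mm/d
Crop demand D = ETc × 10 d = 4.7896 × 10 = 47.896 mm
D − Pe = 47.896 − 32.5 = 15.396 mm
Gross irrigation = 15.396 / 0.65 = 23.686 mm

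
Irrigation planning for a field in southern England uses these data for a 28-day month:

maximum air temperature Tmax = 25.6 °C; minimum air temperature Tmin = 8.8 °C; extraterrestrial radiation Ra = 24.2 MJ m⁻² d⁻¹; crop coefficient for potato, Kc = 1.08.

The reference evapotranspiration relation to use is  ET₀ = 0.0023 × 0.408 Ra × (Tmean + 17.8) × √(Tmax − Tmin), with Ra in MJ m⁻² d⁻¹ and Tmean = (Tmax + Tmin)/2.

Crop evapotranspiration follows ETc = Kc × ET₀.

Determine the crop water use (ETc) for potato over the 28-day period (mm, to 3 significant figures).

98.5 mm

Tmean = (25.6 + 8.8)/2 = 17.20 °C
0.408 Ra = 0.408 × 24.2 = 9.8736 mm/d equivalent
ET₀ = 0.0023 × 9.8736 × (17.20 + 17.8) × √16.8 = 0.0023 × 9.8736 × 35.00 × 4.0988 = 3.2578 mm/d
ETc = Kc × ET₀ = 1.08 × 3.2578 = 3.5184 mm/d
Over 28 days: 3.5184 × 28 = 98.515 mm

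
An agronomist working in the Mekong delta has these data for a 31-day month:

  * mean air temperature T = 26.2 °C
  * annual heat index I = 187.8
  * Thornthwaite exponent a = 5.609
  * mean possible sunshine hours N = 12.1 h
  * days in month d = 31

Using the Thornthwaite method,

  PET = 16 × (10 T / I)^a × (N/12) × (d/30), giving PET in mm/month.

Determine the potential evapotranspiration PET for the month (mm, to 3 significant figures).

10T/I = 10 × 26.2 / 187.8 = 1.3951
(10T/I)^a = 1.3951^5.609 = 6.4728
Uncorrected PET = 16 × 6.4728 = 103.565 mm
Correction = (N/12)(d/30) = (12.1/12)(31/30) = 1.0419
PET = 103.565 × 1.0419 = 107.904 mm/month

108 mm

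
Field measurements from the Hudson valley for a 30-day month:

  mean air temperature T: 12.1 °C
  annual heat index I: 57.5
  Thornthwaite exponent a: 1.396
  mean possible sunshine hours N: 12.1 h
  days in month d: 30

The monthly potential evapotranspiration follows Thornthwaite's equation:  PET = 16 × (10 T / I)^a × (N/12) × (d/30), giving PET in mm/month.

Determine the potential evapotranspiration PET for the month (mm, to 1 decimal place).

45.6 mm

10T/I = 10 × 12.1 / 57.5 = 2.1043
(10T/I)^a = 2.1043^1.396 = 2.8253
Uncorrected PET = 16 × 2.8253 = 45.205 mm
Correction = (N/12)(d/30) = (12.1/12)(30/30) = 1.0083
PET = 45.205 × 1.0083 = 45.580 mm/month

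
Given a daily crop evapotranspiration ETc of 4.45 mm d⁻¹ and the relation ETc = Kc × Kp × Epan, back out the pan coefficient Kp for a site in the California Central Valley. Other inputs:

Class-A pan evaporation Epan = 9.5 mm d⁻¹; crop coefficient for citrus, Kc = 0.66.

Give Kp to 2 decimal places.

0.71

ETc = Kc × Kp × Epan  ⇒  Kp = ETc / (Kc × Epan)
Kp = 4.45 / (0.66 × 9.5) = 4.45 / 6.270 = 0.7097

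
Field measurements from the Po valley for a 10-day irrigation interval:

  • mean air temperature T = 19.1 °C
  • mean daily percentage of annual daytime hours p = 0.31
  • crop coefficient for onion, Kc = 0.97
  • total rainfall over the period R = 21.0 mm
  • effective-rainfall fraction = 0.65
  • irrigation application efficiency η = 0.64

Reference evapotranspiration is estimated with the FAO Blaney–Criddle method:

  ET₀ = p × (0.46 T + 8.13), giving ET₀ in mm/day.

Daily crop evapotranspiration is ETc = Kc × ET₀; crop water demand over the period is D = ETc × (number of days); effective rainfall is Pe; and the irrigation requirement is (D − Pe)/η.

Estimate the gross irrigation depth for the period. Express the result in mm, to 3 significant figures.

ET₀ = 0.31 × (0.46 × 19.1 + 8.13) = 0.31 × 16.916 = 5.2440 mm/d
ETc = Kc × ET₀ = 0.97 × 5.2440 = 5.0867 mm/d
Crop demand D = ETc × 10 d = 5.0867 × 10 = 50.867 mm
Pe = 0.65 × 21.0 = 13.650 mm
D − Pe = 50.867 − 13.650 = 37.217 mm
Gross irrigation = 37.217 / 0.64 = 58.152 mm

58.2 mm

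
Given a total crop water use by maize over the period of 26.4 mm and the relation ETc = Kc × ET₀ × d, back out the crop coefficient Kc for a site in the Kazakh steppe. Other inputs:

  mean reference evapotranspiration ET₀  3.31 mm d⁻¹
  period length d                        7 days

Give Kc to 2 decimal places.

ETc = Kc × ET₀ × d  ⇒  Kc = ETc / (ET₀ × d)
Kc = 26.4 / (3.31 × 7) = 26.4 / 23.17 = 1.1394

1.14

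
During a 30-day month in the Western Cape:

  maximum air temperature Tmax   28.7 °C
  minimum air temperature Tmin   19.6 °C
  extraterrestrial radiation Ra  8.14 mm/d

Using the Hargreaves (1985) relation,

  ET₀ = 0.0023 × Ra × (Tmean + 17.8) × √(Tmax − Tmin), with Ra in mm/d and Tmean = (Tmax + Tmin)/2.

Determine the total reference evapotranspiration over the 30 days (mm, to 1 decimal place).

Tmean = (28.7 + 19.6)/2 = 24.15 °C
ET₀ = 0.0023 × 8.14 × (24.15 + 17.8) × √9.1 = 0.0023 × 8.14 × 41.95 × 3.0166 = 2.3692 mm/d
Over 30 days: 2.3692 × 30 = 71.076 mm

71.1 mm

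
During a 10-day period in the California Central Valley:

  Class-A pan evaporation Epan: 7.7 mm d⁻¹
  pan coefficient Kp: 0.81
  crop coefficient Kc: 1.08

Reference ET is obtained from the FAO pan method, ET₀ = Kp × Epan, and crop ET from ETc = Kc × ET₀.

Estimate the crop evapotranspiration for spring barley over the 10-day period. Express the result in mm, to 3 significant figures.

67.4 mm

ET₀ = 0.81 × 7.7 = 6.2370 mm/d
ETc = Kc × ET₀ = 1.08 × 6.2370 = 6.7360 mm/d
Over 10 days: 6.7360 × 10 = 67.360 mm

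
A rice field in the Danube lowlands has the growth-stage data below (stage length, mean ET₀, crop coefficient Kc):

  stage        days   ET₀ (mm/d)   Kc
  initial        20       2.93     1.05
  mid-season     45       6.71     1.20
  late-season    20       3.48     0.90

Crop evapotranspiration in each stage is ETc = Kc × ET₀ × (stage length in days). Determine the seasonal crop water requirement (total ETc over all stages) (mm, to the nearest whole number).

487 mm

initial: 1.05 × 2.93 × 20 = 61.53 mm
mid-season: 1.20 × 6.71 × 45 = 362.34 mm
late-season: 0.90 × 3.48 × 20 = 62.64 mm
Seasonal total = 486.51 mm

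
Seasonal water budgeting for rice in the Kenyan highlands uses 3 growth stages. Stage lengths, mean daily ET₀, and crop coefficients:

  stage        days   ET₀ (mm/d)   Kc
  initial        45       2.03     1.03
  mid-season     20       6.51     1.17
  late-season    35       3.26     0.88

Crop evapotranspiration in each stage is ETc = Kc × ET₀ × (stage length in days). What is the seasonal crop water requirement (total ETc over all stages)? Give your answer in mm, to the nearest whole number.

347 mm

initial: 1.03 × 2.03 × 45 = 94.09 mm
mid-season: 1.17 × 6.51 × 20 = 152.33 mm
late-season: 0.88 × 3.26 × 35 = 100.41 mm
Seasonal total = 346.83 mm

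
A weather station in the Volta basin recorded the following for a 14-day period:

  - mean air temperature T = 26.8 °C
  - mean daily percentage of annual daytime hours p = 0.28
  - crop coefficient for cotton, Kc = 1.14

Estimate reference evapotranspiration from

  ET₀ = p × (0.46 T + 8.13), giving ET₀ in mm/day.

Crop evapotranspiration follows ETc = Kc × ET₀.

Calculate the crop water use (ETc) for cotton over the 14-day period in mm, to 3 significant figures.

ET₀ = 0.28 × (0.46 × 26.8 + 8.13) = 0.28 × 20.458 = 5.7282 mm/d
ETc = Kc × ET₀ = 1.14 × 5.7282 = 6.5301 mm/d
Over 14 days: 6.5301 × 14 = 91.421 mm

91.4 mm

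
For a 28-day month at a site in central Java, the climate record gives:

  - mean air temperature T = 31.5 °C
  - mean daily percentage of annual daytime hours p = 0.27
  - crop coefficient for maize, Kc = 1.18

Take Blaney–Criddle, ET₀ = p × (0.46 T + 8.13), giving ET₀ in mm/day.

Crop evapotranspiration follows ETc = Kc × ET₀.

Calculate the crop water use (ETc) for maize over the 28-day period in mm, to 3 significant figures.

ET₀ = 0.27 × (0.46 × 31.5 + 8.13) = 0.27 × 22.620 = 6.1074 mm/d
ETc = Kc × ET₀ = 1.18 × 6.1074 = 7.2067 mm/d
Over 28 days: 7.2067 × 28 = 201.788 mm

202 mm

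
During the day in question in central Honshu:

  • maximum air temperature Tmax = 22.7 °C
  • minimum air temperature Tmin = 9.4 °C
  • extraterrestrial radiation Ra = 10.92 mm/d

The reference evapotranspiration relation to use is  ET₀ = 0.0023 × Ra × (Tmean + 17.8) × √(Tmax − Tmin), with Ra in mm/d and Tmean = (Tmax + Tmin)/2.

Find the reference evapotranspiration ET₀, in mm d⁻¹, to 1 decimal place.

Tmean = (22.7 + 9.4)/2 = 16.05 °C
ET₀ = 0.0023 × 10.92 × (16.05 + 17.8) × √13.3 = 0.0023 × 10.92 × 33.85 × 3.6469 = 3.1005 mm/d

3.1 mm d⁻¹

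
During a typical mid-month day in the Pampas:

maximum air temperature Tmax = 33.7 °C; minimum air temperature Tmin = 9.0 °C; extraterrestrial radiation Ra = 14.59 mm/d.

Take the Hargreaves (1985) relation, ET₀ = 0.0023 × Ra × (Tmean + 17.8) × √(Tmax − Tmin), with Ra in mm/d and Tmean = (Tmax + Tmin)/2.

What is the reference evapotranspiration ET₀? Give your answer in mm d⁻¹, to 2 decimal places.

6.53 mm d⁻¹

Tmean = (33.7 + 9.0)/2 = 21.35 °C
ET₀ = 0.0023 × 14.59 × (21.35 + 17.8) × √24.7 = 0.0023 × 14.59 × 39.15 × 4.9699 = 6.5292 mm/d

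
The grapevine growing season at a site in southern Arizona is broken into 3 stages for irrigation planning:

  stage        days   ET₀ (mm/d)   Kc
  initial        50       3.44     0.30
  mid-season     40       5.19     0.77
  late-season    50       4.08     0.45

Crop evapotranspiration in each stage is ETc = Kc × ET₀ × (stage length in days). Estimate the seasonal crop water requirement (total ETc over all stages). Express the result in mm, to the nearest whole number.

303 mm

initial: 0.30 × 3.44 × 50 = 51.60 mm
mid-season: 0.77 × 5.19 × 40 = 159.85 mm
late-season: 0.45 × 4.08 × 50 = 91.80 mm
Seasonal total = 303.25 mm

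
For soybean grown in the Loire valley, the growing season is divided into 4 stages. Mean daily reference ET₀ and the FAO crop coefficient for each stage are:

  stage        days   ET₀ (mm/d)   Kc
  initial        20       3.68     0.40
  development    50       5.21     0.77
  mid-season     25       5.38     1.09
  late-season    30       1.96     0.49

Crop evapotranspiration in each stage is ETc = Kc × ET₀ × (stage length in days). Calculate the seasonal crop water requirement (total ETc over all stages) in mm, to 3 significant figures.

initial: 0.40 × 3.68 × 20 = 29.44 mm
development: 0.77 × 5.21 × 50 = 200.59 mm
mid-season: 1.09 × 5.38 × 25 = 146.61 mm
late-season: 0.49 × 1.96 × 30 = 28.81 mm
Seasonal total = 405.45 mm

405 mm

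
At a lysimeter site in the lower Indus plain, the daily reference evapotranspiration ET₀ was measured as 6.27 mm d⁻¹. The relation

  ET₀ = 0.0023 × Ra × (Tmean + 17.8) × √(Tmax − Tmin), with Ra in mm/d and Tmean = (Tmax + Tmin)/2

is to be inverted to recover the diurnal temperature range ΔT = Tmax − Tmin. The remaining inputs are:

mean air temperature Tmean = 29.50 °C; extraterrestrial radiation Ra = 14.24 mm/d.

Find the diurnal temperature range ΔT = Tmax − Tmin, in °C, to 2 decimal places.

√ΔT = ET₀ / [0.0023 × Ra × (Tmean+17.8)] = 6.27 / (0.0023 × 14.24 × 47.30) = 4.0473
ΔT = 4.0473² = 16.381 °C

16.38 °C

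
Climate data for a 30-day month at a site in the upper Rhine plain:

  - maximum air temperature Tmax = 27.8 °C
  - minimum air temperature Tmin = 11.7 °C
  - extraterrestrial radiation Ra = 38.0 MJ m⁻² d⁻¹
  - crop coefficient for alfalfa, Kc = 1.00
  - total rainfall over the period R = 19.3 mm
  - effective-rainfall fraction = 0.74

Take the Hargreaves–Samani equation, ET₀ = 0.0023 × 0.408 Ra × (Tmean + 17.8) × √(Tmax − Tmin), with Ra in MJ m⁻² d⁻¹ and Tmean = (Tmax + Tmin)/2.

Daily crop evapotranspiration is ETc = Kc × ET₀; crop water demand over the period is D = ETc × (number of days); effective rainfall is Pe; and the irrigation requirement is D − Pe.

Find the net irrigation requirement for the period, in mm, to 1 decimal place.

146.9 mm

Tmean = (27.8 + 11.7)/2 = 19.75 °C
0.408 Ra = 0.408 × 38.0 = 15.5040 mm/d equivalent
ET₀ = 0.0023 × 15.5040 × (19.75 + 17.8) × √16.1 = 0.0023 × 15.5040 × 37.55 × 4.0125 = 5.3727 mm/d
ETc = Kc × ET₀ = 1.00 × 5.3727 = 5.3727 mm/d
Crop demand D = ETc × 30 d = 5.3727 × 30 = 161.181 mm
Pe = 0.74 × 19.3 = 14.282 mm
D − Pe = 161.181 − 14.282 = 146.899 mm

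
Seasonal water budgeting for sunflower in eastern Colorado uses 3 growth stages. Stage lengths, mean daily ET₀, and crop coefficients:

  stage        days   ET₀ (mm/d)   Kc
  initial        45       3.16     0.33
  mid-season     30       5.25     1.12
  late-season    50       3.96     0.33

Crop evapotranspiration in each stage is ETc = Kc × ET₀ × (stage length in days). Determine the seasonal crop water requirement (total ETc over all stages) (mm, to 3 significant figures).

289 mm

initial: 0.33 × 3.16 × 45 = 46.93 mm
mid-season: 1.12 × 5.25 × 30 = 176.40 mm
late-season: 0.33 × 3.96 × 50 = 65.34 mm
Seasonal total = 288.67 mm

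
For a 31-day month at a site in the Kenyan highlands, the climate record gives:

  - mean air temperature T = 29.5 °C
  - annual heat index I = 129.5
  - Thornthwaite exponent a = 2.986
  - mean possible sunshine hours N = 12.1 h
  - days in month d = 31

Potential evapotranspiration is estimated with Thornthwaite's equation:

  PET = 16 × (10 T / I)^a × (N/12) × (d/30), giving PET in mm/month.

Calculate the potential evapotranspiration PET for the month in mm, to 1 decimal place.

194.8 mm

10T/I = 10 × 29.5 / 129.5 = 2.2780
(10T/I)^a = 2.2780^2.986 = 11.6857
Uncorrected PET = 16 × 11.6857 = 186.971 mm
Correction = (N/12)(d/30) = (12.1/12)(31/30) = 1.0419
PET = 186.971 × 1.0419 = 194.805 mm/month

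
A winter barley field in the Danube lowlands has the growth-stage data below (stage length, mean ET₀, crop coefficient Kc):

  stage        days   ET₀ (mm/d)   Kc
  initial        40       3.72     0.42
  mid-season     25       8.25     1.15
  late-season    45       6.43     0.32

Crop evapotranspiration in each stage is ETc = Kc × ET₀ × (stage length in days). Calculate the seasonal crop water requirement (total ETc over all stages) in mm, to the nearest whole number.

initial: 0.42 × 3.72 × 40 = 62.50 mm
mid-season: 1.15 × 8.25 × 25 = 237.19 mm
late-season: 0.32 × 6.43 × 45 = 92.59 mm
Seasonal total = 392.28 mm

392 mm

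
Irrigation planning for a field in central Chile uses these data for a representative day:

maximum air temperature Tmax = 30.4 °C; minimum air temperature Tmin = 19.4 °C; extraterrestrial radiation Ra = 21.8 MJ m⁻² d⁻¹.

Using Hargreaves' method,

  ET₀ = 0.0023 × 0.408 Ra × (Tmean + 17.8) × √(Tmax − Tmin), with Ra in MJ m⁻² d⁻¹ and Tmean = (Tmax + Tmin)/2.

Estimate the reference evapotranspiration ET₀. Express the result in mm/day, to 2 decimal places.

2.90 mm/day

Tmean = (30.4 + 19.4)/2 = 24.90 °C
0.408 Ra = 0.408 × 21.8 = 8.8944 mm/d equivalent
ET₀ = 0.0023 × 8.8944 × (24.90 + 17.8) × √11.0 = 0.0023 × 8.8944 × 42.70 × 3.3166 = 2.8971 mm/d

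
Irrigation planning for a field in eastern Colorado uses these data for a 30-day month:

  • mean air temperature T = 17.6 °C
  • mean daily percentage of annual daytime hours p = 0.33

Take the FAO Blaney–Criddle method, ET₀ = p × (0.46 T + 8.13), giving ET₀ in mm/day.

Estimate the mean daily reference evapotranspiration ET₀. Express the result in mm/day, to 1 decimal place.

5.4 mm/day

ET₀ = 0.33 × (0.46 × 17.6 + 8.13) = 0.33 × 16.226 = 5.3546 mm/d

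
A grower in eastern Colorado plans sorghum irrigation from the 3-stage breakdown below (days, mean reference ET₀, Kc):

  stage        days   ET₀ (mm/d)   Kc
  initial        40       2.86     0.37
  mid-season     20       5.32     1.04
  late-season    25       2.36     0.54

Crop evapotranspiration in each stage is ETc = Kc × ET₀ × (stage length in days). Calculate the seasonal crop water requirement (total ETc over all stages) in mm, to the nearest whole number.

185 mm

initial: 0.37 × 2.86 × 40 = 42.33 mm
mid-season: 1.04 × 5.32 × 20 = 110.66 mm
late-season: 0.54 × 2.36 × 25 = 31.86 mm
Seasonal total = 184.85 mm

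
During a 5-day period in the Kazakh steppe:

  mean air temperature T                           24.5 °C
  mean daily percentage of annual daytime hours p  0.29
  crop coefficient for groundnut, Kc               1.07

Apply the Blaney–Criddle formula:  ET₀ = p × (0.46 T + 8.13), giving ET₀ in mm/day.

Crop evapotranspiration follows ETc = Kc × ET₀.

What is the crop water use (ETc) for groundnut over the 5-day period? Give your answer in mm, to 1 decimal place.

30.1 mm

ET₀ = 0.29 × (0.46 × 24.5 + 8.13) = 0.29 × 19.400 = 5.6260 mm/d
ETc = Kc × ET₀ = 1.07 × 5.6260 = 6.0198 mm/d
Over 5 days: 6.0198 × 5 = 30.099 mm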